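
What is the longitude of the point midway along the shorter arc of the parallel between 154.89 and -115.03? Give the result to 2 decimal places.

-160.07°

Signed shortest Δλ from +154.89° to -115.03° is +90.08°.
Midpoint longitude = +154.89° + (+90.08°)/2 = +154.89° + 45.04° = +199.93°.
Normalise into (−180°, 180°]: -160.07°.
(The naïve average (+154.89 + -115.03)/2 = 19.93° is on the wrong side of the globe.)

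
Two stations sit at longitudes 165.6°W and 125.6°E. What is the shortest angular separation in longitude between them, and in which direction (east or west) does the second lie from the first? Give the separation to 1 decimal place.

Raw difference: 125.6 − -165.6 = 291.2°.
Normalise into (−180°, 180°]: 291.2° − 360° = -68.8°.
Negative ⇒ the second point lies to the west; separation 68.8°.

68.8° west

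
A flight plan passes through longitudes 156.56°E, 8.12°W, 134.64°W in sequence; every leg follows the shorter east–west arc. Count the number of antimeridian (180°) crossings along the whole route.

Leg 1: +156.56° → -8.12°, shortest Δλ = -164.68° (west) — does not cross 180°.
Leg 2: -8.12° → -134.64°, shortest Δλ = -126.52° (west) — does not cross 180°.
Total crossings: 0.

0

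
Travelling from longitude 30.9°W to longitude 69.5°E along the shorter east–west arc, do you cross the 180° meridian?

Signed shortest Δλ = ((69.5 − -30.9 + 180) mod 360) − 180 = 100.4°.
Going east by 100.4° from -30.9° reaches +69.5° without touching 180°.

No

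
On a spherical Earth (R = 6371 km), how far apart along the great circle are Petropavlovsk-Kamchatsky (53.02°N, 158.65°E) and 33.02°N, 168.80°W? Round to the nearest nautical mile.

1839 nmi

Δλ = -168.80 − 158.65 = -327.45°; wrapped into (−180°, 180°]: 32.55°.
Δφ = 33.02 − 53.02 = -20.00°.
a = sin²(Δφ/2) + cos φ₁ · cos φ₂ · sin²(Δλ/2) = 0.069767.
c = 2·atan2(√a, √(1−a)) = 0.53461 rad → d = 6371·c ≈ 3406.01 km ≈ 1839.10 nmi.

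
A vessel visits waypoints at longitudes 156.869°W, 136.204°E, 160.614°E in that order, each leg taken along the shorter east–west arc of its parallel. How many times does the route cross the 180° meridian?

Leg 1: -156.869° → +136.204°, shortest Δλ = -66.927° (west) — crosses 180°.
Leg 2: +136.204° → +160.614°, shortest Δλ = 24.41° (east) — does not cross 180°.
Total crossings: 1.

1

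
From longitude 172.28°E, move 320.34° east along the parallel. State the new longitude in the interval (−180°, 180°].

132.62°E

Start at +172.28°; shift +320.34° → +492.62°.
+492.62° lies outside (−180°, 180°]; subtract 360° → +132.62°.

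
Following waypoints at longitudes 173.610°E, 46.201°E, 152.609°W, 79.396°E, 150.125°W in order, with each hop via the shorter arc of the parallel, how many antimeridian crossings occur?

3

Leg 1: +173.610° → +46.201°, shortest Δλ = -127.409° (west) — does not cross 180°.
Leg 2: +46.201° → -152.609°, shortest Δλ = 161.19° (east) — crosses 180°.
Leg 3: -152.609° → +79.396°, shortest Δλ = -127.995° (west) — crosses 180°.
Leg 4: +79.396° → -150.125°, shortest Δλ = 130.479° (east) — crosses 180°.
Total crossings: 3.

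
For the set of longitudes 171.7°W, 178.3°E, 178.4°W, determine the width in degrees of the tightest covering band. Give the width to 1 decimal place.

10.0°

Sort the longitudes: -178.4°, -171.7°, +178.3°.
Eastward gaps between consecutive values (wrapping around): 6.7°, 350.0°, 3.3°.
Largest gap = 350.0° ⇒ minimal covering band is its complement: 360° − 350.0° = 10.0°.
Band runs from +178.3° eastward to -171.7°, crossing the antimeridian.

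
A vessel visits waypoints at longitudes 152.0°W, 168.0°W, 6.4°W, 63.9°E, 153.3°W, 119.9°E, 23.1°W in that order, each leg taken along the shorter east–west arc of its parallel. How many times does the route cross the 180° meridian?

2

Leg 1: -152.0° → -168.0°, shortest Δλ = -16.0° (west) — does not cross 180°.
Leg 2: -168.0° → -6.4°, shortest Δλ = 161.6° (east) — does not cross 180°.
Leg 3: -6.4° → +63.9°, shortest Δλ = 70.3° (east) — does not cross 180°.
Leg 4: +63.9° → -153.3°, shortest Δλ = 142.8° (east) — crosses 180°.
Leg 5: -153.3° → +119.9°, shortest Δλ = -86.8° (west) — crosses 180°.
Leg 6: +119.9° → -23.1°, shortest Δλ = -143.0° (west) — does not cross 180°.
Total crossings: 2.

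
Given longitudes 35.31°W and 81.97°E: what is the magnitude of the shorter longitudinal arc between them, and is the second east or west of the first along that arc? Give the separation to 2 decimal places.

Raw difference: 81.97 − -35.31 = 117.28°.
Normalise into (−180°, 180°]: 117.28° stays 117.28°.
Positive ⇒ the second point lies to the east; separation 117.28°.

117.28° east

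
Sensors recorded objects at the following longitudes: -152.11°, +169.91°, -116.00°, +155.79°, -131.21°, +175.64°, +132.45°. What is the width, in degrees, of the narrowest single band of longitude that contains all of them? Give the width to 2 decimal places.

Sort the longitudes: -152.11°, -131.21°, -116.00°, +132.45°, +155.79°, +169.91°, +175.64°.
Eastward gaps between consecutive values (wrapping around): 20.90°, 15.21°, 248.45°, 23.34°, 14.12°, 5.73°, 32.25°.
Largest gap = 248.45° ⇒ minimal covering band is its complement: 360° − 248.45° = 111.55°.
Band runs from +132.45° eastward to -116.00°, crossing the antimeridian.

111.55°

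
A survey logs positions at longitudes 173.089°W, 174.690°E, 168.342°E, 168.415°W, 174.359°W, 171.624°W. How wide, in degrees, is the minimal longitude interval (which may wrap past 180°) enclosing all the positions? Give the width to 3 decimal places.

Sort the longitudes: -174.359°, -173.089°, -171.624°, -168.415°, +168.342°, +174.690°.
Eastward gaps between consecutive values (wrapping around): 1.270°, 1.465°, 3.209°, 336.757°, 6.348°, 10.951°.
Largest gap = 336.757° ⇒ minimal covering band is its complement: 360° − 336.757° = 23.243°.
Band runs from +168.342° eastward to -168.415°, crossing the antimeridian.

23.243°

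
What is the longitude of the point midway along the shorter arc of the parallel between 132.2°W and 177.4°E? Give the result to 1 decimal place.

157.4°W

Signed shortest Δλ from -132.2° to +177.4° is -50.4°.
Midpoint longitude = -132.2° + (-50.4°)/2 = -132.2° − 25.2° = -157.4°.
(The naïve average (-132.2 + +177.4)/2 = 22.6° is on the wrong side of the globe.)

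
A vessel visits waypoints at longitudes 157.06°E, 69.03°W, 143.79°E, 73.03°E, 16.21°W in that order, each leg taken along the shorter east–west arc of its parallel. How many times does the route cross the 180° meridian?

2

Leg 1: +157.06° → -69.03°, shortest Δλ = 133.91° (east) — crosses 180°.
Leg 2: -69.03° → +143.79°, shortest Δλ = -147.18° (west) — crosses 180°.
Leg 3: +143.79° → +73.03°, shortest Δλ = -70.76° (west) — does not cross 180°.
Leg 4: +73.03° → -16.21°, shortest Δλ = -89.24° (west) — does not cross 180°.
Total crossings: 2.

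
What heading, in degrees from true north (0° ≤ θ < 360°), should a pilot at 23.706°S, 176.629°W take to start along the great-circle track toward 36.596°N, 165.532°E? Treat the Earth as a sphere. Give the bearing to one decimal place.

343.9°

Δλ = 165.532 − -176.629 = 342.161°; wrapped into (−180°, 180°]: -17.839°.
θ = atan2( sin Δλ · cos φ₂ , cos φ₁ · sin φ₂ − sin φ₁ · cos φ₂ · cos Δλ )
  = atan2(-0.24595, 0.85313) = -16.082° → normalised to [0°, 360°): 343.918°.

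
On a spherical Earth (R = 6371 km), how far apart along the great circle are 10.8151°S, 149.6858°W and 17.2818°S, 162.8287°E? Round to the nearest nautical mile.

Δλ = 162.8287 − -149.6858 = 312.5145°; wrapped into (−180°, 180°]: -47.4855°.
Δφ = -17.2818 − -10.8151 = -6.4667°.
a = sin²(Δφ/2) + cos φ₁ · cos φ₂ · sin²(Δλ/2) = 0.155225.
c = 2·atan2(√a, √(1−a)) = 0.80993 rad → d = 6371·c ≈ 5160.05 km ≈ 2786.21 nmi.

2786 nmi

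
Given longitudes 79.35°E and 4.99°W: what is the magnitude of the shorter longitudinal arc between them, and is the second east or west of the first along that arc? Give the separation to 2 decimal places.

Raw difference: -4.99 − 79.35 = -84.34°.
Normalise into (−180°, 180°]: -84.34° stays -84.34°.
Negative ⇒ the second point lies to the west; separation 84.34°.

84.34° west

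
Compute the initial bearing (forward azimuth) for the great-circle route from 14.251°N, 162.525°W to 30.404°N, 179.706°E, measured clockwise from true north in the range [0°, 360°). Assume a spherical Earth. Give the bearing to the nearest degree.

318°

Δλ = 179.706 − -162.525 = 342.231°; wrapped into (−180°, 180°]: -17.769°.
θ = atan2( sin Δλ · cos φ₂ , cos φ₁ · sin φ₂ − sin φ₁ · cos φ₂ · cos Δλ )
  = atan2(-0.26321, 0.28833) = -42.392° → normalised to [0°, 360°): 317.608°.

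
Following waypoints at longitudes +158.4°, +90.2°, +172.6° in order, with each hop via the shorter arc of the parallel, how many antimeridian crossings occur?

Leg 1: +158.4° → +90.2°, shortest Δλ = -68.2° (west) — does not cross 180°.
Leg 2: +90.2° → +172.6°, shortest Δλ = 82.4° (east) — does not cross 180°.
Total crossings: 0.

0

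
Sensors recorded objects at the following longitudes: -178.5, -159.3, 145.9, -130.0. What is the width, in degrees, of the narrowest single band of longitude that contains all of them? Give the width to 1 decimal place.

84.1°

Sort the longitudes: -178.5°, -159.3°, -130.0°, +145.9°.
Eastward gaps between consecutive values (wrapping around): 19.2°, 29.3°, 275.9°, 35.6°.
Largest gap = 275.9° ⇒ minimal covering band is its complement: 360° − 275.9° = 84.1°.
Band runs from +145.9° eastward to -130.0°, crossing the antimeridian.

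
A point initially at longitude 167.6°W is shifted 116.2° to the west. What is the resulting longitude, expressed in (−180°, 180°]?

76.2°E

Start at -167.6°; shift −116.2° → -283.8°.
-283.8° lies outside (−180°, 180°]; add 360° → +76.2°.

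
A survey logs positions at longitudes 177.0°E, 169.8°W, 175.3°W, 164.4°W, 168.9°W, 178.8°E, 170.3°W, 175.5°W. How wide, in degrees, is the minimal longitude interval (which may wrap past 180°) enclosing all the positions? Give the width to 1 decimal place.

Sort the longitudes: -175.5°, -175.3°, -170.3°, -169.8°, -168.9°, -164.4°, +177.0°, +178.8°.
Eastward gaps between consecutive values (wrapping around): 0.2°, 5.0°, 0.5°, 0.9°, 4.5°, 341.4°, 1.8°, 5.7°.
Largest gap = 341.4° ⇒ minimal covering band is its complement: 360° − 341.4° = 18.6°.
Band runs from +177.0° eastward to -164.4°, crossing the antimeridian.

18.6°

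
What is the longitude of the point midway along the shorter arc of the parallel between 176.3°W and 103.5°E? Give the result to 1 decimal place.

143.6°E

Signed shortest Δλ from -176.3° to +103.5° is -80.2°.
Midpoint longitude = -176.3° + (-80.2°)/2 = -176.3° − 40.1° = -216.4°.
Normalise into (−180°, 180°]: +143.6°.
(The naïve average (-176.3 + +103.5)/2 = -36.4° is on the wrong side of the globe.)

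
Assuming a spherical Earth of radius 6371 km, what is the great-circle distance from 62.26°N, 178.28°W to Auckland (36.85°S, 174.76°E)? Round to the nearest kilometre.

11038 km

Δλ = 174.76 − -178.28 = 353.04°; wrapped into (−180°, 180°]: -6.96°.
Δφ = -36.85 − 62.26 = -99.11°.
a = sin²(Δφ/2) + cos φ₁ · cos φ₂ · sin²(Δλ/2) = 0.580538.
c = 2·atan2(√a, √(1−a)) = 1.73258 rad → d = 6371·c ≈ 11038.24 km.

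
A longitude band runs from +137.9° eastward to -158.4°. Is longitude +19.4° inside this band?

No

Band width going east from +137.9° to -158.4°: ((-158.4 − 137.9) mod 360) = 63.7°.
Offset of +19.4° east of the west edge: ((19.4 − 137.9) mod 360) = 241.5°.
241.5° > 63.7° ⇒ outside.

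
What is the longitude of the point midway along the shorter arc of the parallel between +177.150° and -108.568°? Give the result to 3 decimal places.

Signed shortest Δλ from +177.150° to -108.568° is +74.282°.
Midpoint longitude = +177.150° + (+74.282°)/2 = +177.150° + 37.141° = +214.291°.
Normalise into (−180°, 180°]: -145.709°.
(The naïve average (+177.150 + -108.568)/2 = 34.291° is on the wrong side of the globe.)

-145.709°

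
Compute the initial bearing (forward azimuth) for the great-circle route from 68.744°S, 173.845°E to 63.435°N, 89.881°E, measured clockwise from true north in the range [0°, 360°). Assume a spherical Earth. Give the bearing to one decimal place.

309.6°

Δλ = 89.881 − 173.845 = -83.964°.
θ = atan2( sin Δλ · cos φ₂ , cos φ₁ · sin φ₂ − sin φ₁ · cos φ₂ · cos Δλ )
  = atan2(-0.44473, 0.36809) = -50.387° → normalised to [0°, 360°): 309.613°.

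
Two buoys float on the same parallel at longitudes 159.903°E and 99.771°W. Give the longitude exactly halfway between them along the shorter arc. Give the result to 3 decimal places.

Signed shortest Δλ from +159.903° to -99.771° is +100.326°.
Midpoint longitude = +159.903° + (+100.326°)/2 = +159.903° + 50.163° = +210.066°.
Normalise into (−180°, 180°]: -149.934°.
(The naïve average (+159.903 + -99.771)/2 = 30.066° is on the wrong side of the globe.)

149.934°W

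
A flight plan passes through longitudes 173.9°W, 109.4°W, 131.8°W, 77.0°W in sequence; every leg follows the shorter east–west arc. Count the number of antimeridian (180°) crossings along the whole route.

Leg 1: -173.9° → -109.4°, shortest Δλ = 64.5° (east) — does not cross 180°.
Leg 2: -109.4° → -131.8°, shortest Δλ = -22.4° (west) — does not cross 180°.
Leg 3: -131.8° → -77.0°, shortest Δλ = 54.8° (east) — does not cross 180°.
Total crossings: 0.

0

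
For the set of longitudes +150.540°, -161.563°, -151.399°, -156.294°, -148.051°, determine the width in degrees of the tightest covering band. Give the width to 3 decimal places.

Sort the longitudes: -161.563°, -156.294°, -151.399°, -148.051°, +150.540°.
Eastward gaps between consecutive values (wrapping around): 5.269°, 4.895°, 3.348°, 298.591°, 47.897°.
Largest gap = 298.591° ⇒ minimal covering band is its complement: 360° − 298.591° = 61.409°.
Band runs from +150.540° eastward to -148.051°, crossing the antimeridian.

61.409°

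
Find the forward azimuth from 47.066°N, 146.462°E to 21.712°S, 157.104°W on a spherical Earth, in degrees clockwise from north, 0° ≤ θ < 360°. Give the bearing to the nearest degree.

129°

Δλ = -157.104 − 146.462 = -303.566°; wrapped into (−180°, 180°]: 56.434°.
θ = atan2( sin Δλ · cos φ₂ , cos φ₁ · sin φ₂ − sin φ₁ · cos φ₂ · cos Δλ )
  = atan2(0.77413, -0.62807) = 129.053° → normalised to [0°, 360°): 129.053°.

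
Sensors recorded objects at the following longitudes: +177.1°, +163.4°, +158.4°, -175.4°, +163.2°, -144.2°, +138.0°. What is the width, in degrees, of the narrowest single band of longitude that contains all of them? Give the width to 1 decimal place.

Sort the longitudes: -175.4°, -144.2°, +138.0°, +158.4°, +163.2°, +163.4°, +177.1°.
Eastward gaps between consecutive values (wrapping around): 31.2°, 282.2°, 20.4°, 4.8°, 0.2°, 13.7°, 7.5°.
Largest gap = 282.2° ⇒ minimal covering band is its complement: 360° − 282.2° = 77.8°.
Band runs from +138.0° eastward to -144.2°, crossing the antimeridian.

77.8°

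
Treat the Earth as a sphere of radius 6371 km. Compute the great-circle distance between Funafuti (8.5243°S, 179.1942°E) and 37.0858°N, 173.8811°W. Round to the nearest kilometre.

5123 km

Δλ = -173.8811 − 179.1942 = -353.0753°; wrapped into (−180°, 180°]: 6.9247°.
Δφ = 37.0858 − -8.5243 = 45.6101°.
a = sin²(Δφ/2) + cos φ₁ · cos φ₂ · sin²(Δλ/2) = 0.153109.
c = 2·atan2(√a, √(1−a)) = 0.80407 rad → d = 6371·c ≈ 5122.72 km.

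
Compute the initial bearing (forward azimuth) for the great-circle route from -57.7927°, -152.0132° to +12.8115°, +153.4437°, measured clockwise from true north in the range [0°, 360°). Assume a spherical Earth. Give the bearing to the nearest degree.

Δλ = 153.4437 − -152.0132 = 305.4569°; wrapped into (−180°, 180°]: -54.5431°.
θ = atan2( sin Δλ · cos φ₂ , cos φ₁ · sin φ₂ − sin φ₁ · cos φ₂ · cos Δλ )
  = atan2(-0.79427, 0.59680) = -53.080° → normalised to [0°, 360°): 306.920°.

307°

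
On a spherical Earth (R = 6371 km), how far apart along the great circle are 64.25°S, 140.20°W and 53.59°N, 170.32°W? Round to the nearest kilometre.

Δλ = -170.32 − -140.20 = -30.12°.
Δφ = 53.59 − -64.25 = 117.84°.
a = sin²(Δφ/2) + cos φ₁ · cos φ₂ · sin²(Δλ/2) = 0.750911.
c = 2·atan2(√a, √(1−a)) = 2.09650 rad → d = 6371·c ≈ 13356.81 km.

13357 km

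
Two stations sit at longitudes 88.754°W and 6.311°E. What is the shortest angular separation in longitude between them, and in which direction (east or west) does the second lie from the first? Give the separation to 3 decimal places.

Raw difference: 6.311 − -88.754 = 95.065°.
Normalise into (−180°, 180°]: 95.065° stays 95.065°.
Positive ⇒ the second point lies to the east; separation 95.065°.

95.065° east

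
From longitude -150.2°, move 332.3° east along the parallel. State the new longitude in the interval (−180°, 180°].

Start at -150.2°; shift +332.3° → +182.1°.
+182.1° lies outside (−180°, 180°]; subtract 360° → -177.9°.

-177.9°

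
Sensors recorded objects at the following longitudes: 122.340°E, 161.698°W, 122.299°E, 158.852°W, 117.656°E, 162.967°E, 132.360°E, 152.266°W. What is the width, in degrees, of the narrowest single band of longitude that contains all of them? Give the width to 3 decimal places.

Sort the longitudes: -161.698°, -158.852°, -152.266°, +117.656°, +122.299°, +122.340°, +132.360°, +162.967°.
Eastward gaps between consecutive values (wrapping around): 2.846°, 6.586°, 269.922°, 4.643°, 0.041°, 10.020°, 30.607°, 35.335°.
Largest gap = 269.922° ⇒ minimal covering band is its complement: 360° − 269.922° = 90.078°.
Band runs from +117.656° eastward to -152.266°, crossing the antimeridian.

90.078°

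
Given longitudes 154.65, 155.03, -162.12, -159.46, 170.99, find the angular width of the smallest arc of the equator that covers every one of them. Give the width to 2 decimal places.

Sort the longitudes: -162.12°, -159.46°, +154.65°, +155.03°, +170.99°.
Eastward gaps between consecutive values (wrapping around): 2.66°, 314.11°, 0.38°, 15.96°, 26.89°.
Largest gap = 314.11° ⇒ minimal covering band is its complement: 360° − 314.11° = 45.89°.
Band runs from +154.65° eastward to -159.46°, crossing the antimeridian.

45.89°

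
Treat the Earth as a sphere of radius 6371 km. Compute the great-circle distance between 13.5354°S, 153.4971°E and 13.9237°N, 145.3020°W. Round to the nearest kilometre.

Δλ = -145.3020 − 153.4971 = -298.7991°; wrapped into (−180°, 180°]: 61.2009°.
Δφ = 13.9237 − -13.5354 = 27.4591°.
a = sin²(Δφ/2) + cos φ₁ · cos φ₂ · sin²(Δλ/2) = 0.300860.
c = 2·atan2(√a, √(1−a)) = 1.16116 rad → d = 6371·c ≈ 7397.72 km.

7398 km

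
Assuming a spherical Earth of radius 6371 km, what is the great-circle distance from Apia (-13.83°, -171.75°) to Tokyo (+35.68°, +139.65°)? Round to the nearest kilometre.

7509 km

Δλ = 139.65 − -171.75 = 311.40°; wrapped into (−180°, 180°]: -48.60°.
Δφ = 35.68 − -13.83 = 49.51°.
a = sin²(Δφ/2) + cos φ₁ · cos φ₂ · sin²(Δλ/2) = 0.308911.
c = 2·atan2(√a, √(1−a)) = 1.17864 rad → d = 6371·c ≈ 7509.14 km.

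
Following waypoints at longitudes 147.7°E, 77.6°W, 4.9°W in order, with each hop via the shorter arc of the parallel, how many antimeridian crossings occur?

1

Leg 1: +147.7° → -77.6°, shortest Δλ = 134.7° (east) — crosses 180°.
Leg 2: -77.6° → -4.9°, shortest Δλ = 72.7° (east) — does not cross 180°.
Total crossings: 1.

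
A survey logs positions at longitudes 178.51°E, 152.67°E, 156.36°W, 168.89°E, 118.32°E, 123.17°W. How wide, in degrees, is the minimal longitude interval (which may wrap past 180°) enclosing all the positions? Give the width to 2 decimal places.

118.51°

Sort the longitudes: -156.36°, -123.17°, +118.32°, +152.67°, +168.89°, +178.51°.
Eastward gaps between consecutive values (wrapping around): 33.19°, 241.49°, 34.35°, 16.22°, 9.62°, 25.13°.
Largest gap = 241.49° ⇒ minimal covering band is its complement: 360° − 241.49° = 118.51°.
Band runs from +118.32° eastward to -123.17°, crossing the antimeridian.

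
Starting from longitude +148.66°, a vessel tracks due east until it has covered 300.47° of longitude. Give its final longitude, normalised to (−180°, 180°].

Start at +148.66°; shift +300.47° → +449.13°.
+449.13° lies outside (−180°, 180°]; subtract 360° → +89.13°.

+89.13°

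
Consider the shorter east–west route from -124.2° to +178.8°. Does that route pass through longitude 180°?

Yes

Naïve |178.8 − -124.2| = 303.0° > 180°, so the shorter arc goes the other way round — across 180°.
Signed shortest Δλ = ((178.8 − -124.2 + 180) mod 360) − 180 = -57.0°.
Going west by 57.0° from -124.2° passes through 180° before reaching +178.8°.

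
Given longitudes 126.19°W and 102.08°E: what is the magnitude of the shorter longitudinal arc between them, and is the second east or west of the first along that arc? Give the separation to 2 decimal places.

Raw difference: 102.08 − -126.19 = 228.27°.
Normalise into (−180°, 180°]: 228.27° − 360° = -131.73°.
Negative ⇒ the second point lies to the west; separation 131.73°.

131.73° west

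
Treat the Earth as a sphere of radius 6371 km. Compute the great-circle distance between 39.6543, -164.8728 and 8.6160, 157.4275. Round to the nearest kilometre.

Δλ = 157.4275 − -164.8728 = 322.3003°; wrapped into (−180°, 180°]: -37.6997°.
Δφ = 8.6160 − 39.6543 = -31.0383°.
a = sin²(Δφ/2) + cos φ₁ · cos φ₂ · sin²(Δλ/2) = 0.151050.
c = 2·atan2(√a, √(1−a)) = 0.79833 rad → d = 6371·c ≈ 5086.19 km.

5086 km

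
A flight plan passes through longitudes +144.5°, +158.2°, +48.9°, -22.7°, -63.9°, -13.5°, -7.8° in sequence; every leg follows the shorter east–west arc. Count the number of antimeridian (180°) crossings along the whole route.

0

Leg 1: +144.5° → +158.2°, shortest Δλ = 13.7° (east) — does not cross 180°.
Leg 2: +158.2° → +48.9°, shortest Δλ = -109.3° (west) — does not cross 180°.
Leg 3: +48.9° → -22.7°, shortest Δλ = -71.6° (west) — does not cross 180°.
Leg 4: -22.7° → -63.9°, shortest Δλ = -41.2° (west) — does not cross 180°.
Leg 5: -63.9° → -13.5°, shortest Δλ = 50.4° (east) — does not cross 180°.
Leg 6: -13.5° → -7.8°, shortest Δλ = 5.7° (east) — does not cross 180°.
Total crossings: 0.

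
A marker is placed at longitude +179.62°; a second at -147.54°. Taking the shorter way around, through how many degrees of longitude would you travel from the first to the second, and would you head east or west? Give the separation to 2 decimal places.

32.84° east

Raw difference: -147.54 − 179.62 = -327.16°.
Normalise into (−180°, 180°]: -327.16° + 360° = 32.84°.
Positive ⇒ the second point lies to the east; separation 32.84°.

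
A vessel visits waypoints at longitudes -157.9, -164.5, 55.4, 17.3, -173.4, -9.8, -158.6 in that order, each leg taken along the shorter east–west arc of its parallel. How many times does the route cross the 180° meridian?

Leg 1: -157.9° → -164.5°, shortest Δλ = -6.6° (west) — does not cross 180°.
Leg 2: -164.5° → +55.4°, shortest Δλ = -140.1° (west) — crosses 180°.
Leg 3: +55.4° → +17.3°, shortest Δλ = -38.1° (west) — does not cross 180°.
Leg 4: +17.3° → -173.4°, shortest Δλ = 169.3° (east) — crosses 180°.
Leg 5: -173.4° → -9.8°, shortest Δλ = 163.6° (east) — does not cross 180°.
Leg 6: -9.8° → -158.6°, shortest Δλ = -148.8° (west) — does not cross 180°.
Total crossings: 2.

2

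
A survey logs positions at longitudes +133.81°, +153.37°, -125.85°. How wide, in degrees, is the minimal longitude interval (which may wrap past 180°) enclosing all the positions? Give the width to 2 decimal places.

100.34°

Sort the longitudes: -125.85°, +133.81°, +153.37°.
Eastward gaps between consecutive values (wrapping around): 259.66°, 19.56°, 80.78°.
Largest gap = 259.66° ⇒ minimal covering band is its complement: 360° − 259.66° = 100.34°.
Band runs from +133.81° eastward to -125.85°, crossing the antimeridian.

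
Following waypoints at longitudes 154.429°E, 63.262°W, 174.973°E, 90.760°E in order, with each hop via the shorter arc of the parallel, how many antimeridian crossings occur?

2

Leg 1: +154.429° → -63.262°, shortest Δλ = 142.309° (east) — crosses 180°.
Leg 2: -63.262° → +174.973°, shortest Δλ = -121.765° (west) — crosses 180°.
Leg 3: +174.973° → +90.760°, shortest Δλ = -84.213° (west) — does not cross 180°.
Total crossings: 2.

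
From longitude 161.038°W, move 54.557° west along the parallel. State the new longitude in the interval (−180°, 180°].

144.405°E

Start at -161.038°; shift −54.557° → -215.595°.
-215.595° lies outside (−180°, 180°]; add 360° → +144.405°.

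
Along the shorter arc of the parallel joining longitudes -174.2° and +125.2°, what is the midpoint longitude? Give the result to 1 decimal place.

Signed shortest Δλ from -174.2° to +125.2° is -60.6°.
Midpoint longitude = -174.2° + (-60.6°)/2 = -174.2° − 30.3° = -204.5°.
Normalise into (−180°, 180°]: +155.5°.
(The naïve average (-174.2 + +125.2)/2 = -24.5° is on the wrong side of the globe.)

+155.5°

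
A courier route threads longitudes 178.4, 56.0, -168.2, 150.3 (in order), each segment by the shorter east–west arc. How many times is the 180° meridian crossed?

2

Leg 1: +178.4° → +56.0°, shortest Δλ = -122.4° (west) — does not cross 180°.
Leg 2: +56.0° → -168.2°, shortest Δλ = 135.8° (east) — crosses 180°.
Leg 3: -168.2° → +150.3°, shortest Δλ = -41.5° (west) — crosses 180°.
Total crossings: 2.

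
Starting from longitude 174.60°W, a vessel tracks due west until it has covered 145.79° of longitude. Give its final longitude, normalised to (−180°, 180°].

Start at -174.60°; shift −145.79° → -320.39°.
-320.39° lies outside (−180°, 180°]; add 360° → +39.61°.

39.61°E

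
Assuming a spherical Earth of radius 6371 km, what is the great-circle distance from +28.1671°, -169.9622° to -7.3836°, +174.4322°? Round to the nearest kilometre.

Δλ = 174.4322 − -169.9622 = 344.3944°; wrapped into (−180°, 180°]: -15.6056°.
Δφ = -7.3836 − 28.1671 = -35.5507°.
a = sin²(Δφ/2) + cos φ₁ · cos φ₂ · sin²(Δλ/2) = 0.109314.
c = 2·atan2(√a, √(1−a)) = 0.67393 rad → d = 6371·c ≈ 4293.63 km.

4294 km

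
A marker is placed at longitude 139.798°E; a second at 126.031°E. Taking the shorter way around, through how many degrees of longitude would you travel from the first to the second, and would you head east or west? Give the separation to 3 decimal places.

13.767° west

Raw difference: 126.031 − 139.798 = -13.767°.
Normalise into (−180°, 180°]: -13.767° stays -13.767°.
Negative ⇒ the second point lies to the west; separation 13.767°.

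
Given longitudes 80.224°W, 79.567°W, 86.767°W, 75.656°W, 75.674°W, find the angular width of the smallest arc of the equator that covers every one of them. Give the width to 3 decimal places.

11.111°

Sort the longitudes: -86.767°, -80.224°, -79.567°, -75.674°, -75.656°.
Eastward gaps between consecutive values (wrapping around): 6.543°, 0.657°, 3.893°, 0.018°, 348.889°.
Largest gap = 348.889° ⇒ minimal covering band is its complement: 360° − 348.889° = 11.111°.
Band runs from -86.767° eastward to -75.656°.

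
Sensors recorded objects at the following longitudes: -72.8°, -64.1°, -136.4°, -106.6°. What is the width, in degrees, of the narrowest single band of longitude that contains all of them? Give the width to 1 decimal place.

Sort the longitudes: -136.4°, -106.6°, -72.8°, -64.1°.
Eastward gaps between consecutive values (wrapping around): 29.8°, 33.8°, 8.7°, 287.7°.
Largest gap = 287.7° ⇒ minimal covering band is its complement: 360° − 287.7° = 72.3°.
Band runs from -136.4° eastward to -64.1°.

72.3°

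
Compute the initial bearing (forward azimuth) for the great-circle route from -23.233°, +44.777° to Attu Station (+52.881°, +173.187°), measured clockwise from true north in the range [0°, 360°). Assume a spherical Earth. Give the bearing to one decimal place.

Δλ = 173.187 − 44.777 = 128.410°.
θ = atan2( sin Δλ · cos φ₂ , cos φ₁ · sin φ₂ − sin φ₁ · cos φ₂ · cos Δλ )
  = atan2(0.47287, 0.58482) = 38.958° → normalised to [0°, 360°): 38.958°.

39.0°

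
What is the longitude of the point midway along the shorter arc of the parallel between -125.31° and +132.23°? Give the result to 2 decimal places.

Signed shortest Δλ from -125.31° to +132.23° is -102.46°.
Midpoint longitude = -125.31° + (-102.46°)/2 = -125.31° − 51.23° = -176.54°.
(The naïve average (-125.31 + +132.23)/2 = 3.46° is on the wrong side of the globe.)

-176.54°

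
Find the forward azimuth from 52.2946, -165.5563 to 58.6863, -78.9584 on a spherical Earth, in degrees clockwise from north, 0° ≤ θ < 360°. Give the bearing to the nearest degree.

Δλ = -78.9584 − -165.5563 = 86.5979°.
θ = atan2( sin Δλ · cos φ₂ , cos φ₁ · sin φ₂ − sin φ₁ · cos φ₂ · cos Δλ )
  = atan2(0.51881, 0.49811) = 46.166° → normalised to [0°, 360°): 46.166°.

46°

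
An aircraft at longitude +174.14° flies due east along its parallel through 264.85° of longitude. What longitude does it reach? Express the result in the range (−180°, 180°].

+78.99°

Start at +174.14°; shift +264.85° → +438.99°.
+438.99° lies outside (−180°, 180°]; subtract 360° → +78.99°.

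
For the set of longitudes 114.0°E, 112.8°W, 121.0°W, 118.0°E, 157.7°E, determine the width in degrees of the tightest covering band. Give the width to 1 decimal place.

Sort the longitudes: -121.0°, -112.8°, +114.0°, +118.0°, +157.7°.
Eastward gaps between consecutive values (wrapping around): 8.2°, 226.8°, 4.0°, 39.7°, 81.3°.
Largest gap = 226.8° ⇒ minimal covering band is its complement: 360° − 226.8° = 133.2°.
Band runs from +114.0° eastward to -112.8°, crossing the antimeridian.

133.2°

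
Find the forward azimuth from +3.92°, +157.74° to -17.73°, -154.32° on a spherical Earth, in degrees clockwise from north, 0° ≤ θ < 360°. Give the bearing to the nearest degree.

Δλ = -154.32 − 157.74 = -312.06°; wrapped into (−180°, 180°]: 47.94°.
θ = atan2( sin Δλ · cos φ₂ , cos φ₁ · sin φ₂ − sin φ₁ · cos φ₂ · cos Δλ )
  = atan2(0.70718, -0.34744) = 116.165° → normalised to [0°, 360°): 116.165°.

116°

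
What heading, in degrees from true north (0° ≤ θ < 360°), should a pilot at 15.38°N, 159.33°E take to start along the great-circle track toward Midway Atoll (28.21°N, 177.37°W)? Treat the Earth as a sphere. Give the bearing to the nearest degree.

55°

Δλ = -177.37 − 159.33 = -336.70°; wrapped into (−180°, 180°]: 23.30°.
θ = atan2( sin Δλ · cos φ₂ , cos φ₁ · sin φ₂ − sin φ₁ · cos φ₂ · cos Δλ )
  = atan2(0.34856, 0.24112) = 55.326° → normalised to [0°, 360°): 55.326°.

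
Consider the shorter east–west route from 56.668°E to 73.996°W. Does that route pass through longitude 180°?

No

Signed shortest Δλ = ((-73.996 − 56.668 + 180) mod 360) − 180 = -130.664°.
Going west by 130.664° from +56.668° reaches -73.996° without touching 180°.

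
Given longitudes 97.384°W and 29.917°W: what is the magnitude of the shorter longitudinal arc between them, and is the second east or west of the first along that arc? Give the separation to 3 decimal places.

Raw difference: -29.917 − -97.384 = 67.467°.
Normalise into (−180°, 180°]: 67.467° stays 67.467°.
Positive ⇒ the second point lies to the east; separation 67.467°.

67.467° east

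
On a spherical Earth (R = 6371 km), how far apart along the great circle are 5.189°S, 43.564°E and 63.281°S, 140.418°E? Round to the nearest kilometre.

9833 km

Δλ = 140.418 − 43.564 = 96.854°.
Δφ = -63.281 − -5.189 = -58.092°.
a = sin²(Δφ/2) + cos φ₁ · cos φ₂ · sin²(Δλ/2) = 0.486326.
c = 2·atan2(√a, √(1−a)) = 1.54345 rad → d = 6371·c ≈ 9833.29 km.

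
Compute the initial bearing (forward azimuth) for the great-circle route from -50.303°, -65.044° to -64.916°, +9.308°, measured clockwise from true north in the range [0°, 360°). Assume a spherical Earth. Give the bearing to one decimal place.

Δλ = 9.308 − -65.044 = 74.352°.
θ = atan2( sin Δλ · cos φ₂ , cos φ₁ · sin φ₂ − sin φ₁ · cos φ₂ · cos Δλ )
  = atan2(0.40823, -0.49050) = 140.230° → normalised to [0°, 360°): 140.230°.

140.2°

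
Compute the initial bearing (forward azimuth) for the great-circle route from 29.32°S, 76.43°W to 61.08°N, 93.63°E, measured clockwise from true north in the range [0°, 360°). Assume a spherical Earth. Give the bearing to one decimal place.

9.0°

Δλ = 93.63 − -76.43 = 170.06°.
θ = atan2( sin Δλ · cos φ₂ , cos φ₁ · sin φ₂ − sin φ₁ · cos φ₂ · cos Δλ )
  = atan2(0.08348, 0.52992) = 8.952° → normalised to [0°, 360°): 8.952°.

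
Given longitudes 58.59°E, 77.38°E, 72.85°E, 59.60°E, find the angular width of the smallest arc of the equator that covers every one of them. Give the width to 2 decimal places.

Sort the longitudes: +58.59°, +59.60°, +72.85°, +77.38°.
Eastward gaps between consecutive values (wrapping around): 1.01°, 13.25°, 4.53°, 341.21°.
Largest gap = 341.21° ⇒ minimal covering band is its complement: 360° − 341.21° = 18.79°.
Band runs from +58.59° eastward to +77.38°.

18.79°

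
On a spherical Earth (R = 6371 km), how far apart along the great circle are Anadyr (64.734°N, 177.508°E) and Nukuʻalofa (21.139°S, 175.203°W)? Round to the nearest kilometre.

Δλ = -175.203 − 177.508 = -352.711°; wrapped into (−180°, 180°]: 7.289°.
Δφ = -21.139 − 64.734 = -85.873°.
a = sin²(Δφ/2) + cos φ₁ · cos φ₂ · sin²(Δλ/2) = 0.465625.
c = 2·atan2(√a, √(1−a)) = 1.50199 rad → d = 6371·c ≈ 9569.19 km.

9569 km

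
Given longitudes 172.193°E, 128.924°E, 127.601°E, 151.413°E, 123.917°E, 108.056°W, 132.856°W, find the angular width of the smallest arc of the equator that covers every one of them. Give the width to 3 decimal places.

128.027°

Sort the longitudes: -132.856°, -108.056°, +123.917°, +127.601°, +128.924°, +151.413°, +172.193°.
Eastward gaps between consecutive values (wrapping around): 24.800°, 231.973°, 3.684°, 1.323°, 22.489°, 20.780°, 54.951°.
Largest gap = 231.973° ⇒ minimal covering band is its complement: 360° − 231.973° = 128.027°.
Band runs from +123.917° eastward to -108.056°, crossing the antimeridian.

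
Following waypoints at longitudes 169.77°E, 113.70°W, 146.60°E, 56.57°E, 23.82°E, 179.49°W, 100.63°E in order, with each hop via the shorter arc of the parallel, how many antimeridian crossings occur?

Leg 1: +169.77° → -113.70°, shortest Δλ = 76.53° (east) — crosses 180°.
Leg 2: -113.70° → +146.60°, shortest Δλ = -99.7° (west) — crosses 180°.
Leg 3: +146.60° → +56.57°, shortest Δλ = -90.03° (west) — does not cross 180°.
Leg 4: +56.57° → +23.82°, shortest Δλ = -32.75° (west) — does not cross 180°.
Leg 5: +23.82° → -179.49°, shortest Δλ = 156.69° (east) — crosses 180°.
Leg 6: -179.49° → +100.63°, shortest Δλ = -79.88° (west) — crosses 180°.
Total crossings: 4.

4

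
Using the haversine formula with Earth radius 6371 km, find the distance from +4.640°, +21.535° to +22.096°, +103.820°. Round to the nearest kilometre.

Δλ = 103.820 − 21.535 = 82.285°.
Δφ = 22.096 − 4.640 = 17.456°.
a = sin²(Δφ/2) + cos φ₁ · cos φ₂ · sin²(Δλ/2) = 0.422796.
c = 2·atan2(√a, √(1−a)) = 1.41577 rad → d = 6371·c ≈ 9019.86 km.

9020 km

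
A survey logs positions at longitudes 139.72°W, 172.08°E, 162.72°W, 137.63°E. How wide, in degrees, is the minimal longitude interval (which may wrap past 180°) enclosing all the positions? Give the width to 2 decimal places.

Sort the longitudes: -162.72°, -139.72°, +137.63°, +172.08°.
Eastward gaps between consecutive values (wrapping around): 23.00°, 277.35°, 34.45°, 25.20°.
Largest gap = 277.35° ⇒ minimal covering band is its complement: 360° − 277.35° = 82.65°.
Band runs from +137.63° eastward to -139.72°, crossing the antimeridian.

82.65°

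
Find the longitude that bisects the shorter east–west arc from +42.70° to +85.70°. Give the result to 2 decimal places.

+64.20°

Signed shortest Δλ from +42.70° to +85.70° is +43.00°.
Midpoint longitude = +42.70° + (+43.00°)/2 = +42.70° + 21.50° = +64.20°.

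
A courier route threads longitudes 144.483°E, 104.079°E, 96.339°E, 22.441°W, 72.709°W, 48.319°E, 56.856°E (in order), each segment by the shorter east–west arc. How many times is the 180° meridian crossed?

0

Leg 1: +144.483° → +104.079°, shortest Δλ = -40.404° (west) — does not cross 180°.
Leg 2: +104.079° → +96.339°, shortest Δλ = -7.74° (west) — does not cross 180°.
Leg 3: +96.339° → -22.441°, shortest Δλ = -118.78° (west) — does not cross 180°.
Leg 4: -22.441° → -72.709°, shortest Δλ = -50.268° (west) — does not cross 180°.
Leg 5: -72.709° → +48.319°, shortest Δλ = 121.028° (east) — does not cross 180°.
Leg 6: +48.319° → +56.856°, shortest Δλ = 8.537° (east) — does not cross 180°.
Total crossings: 0.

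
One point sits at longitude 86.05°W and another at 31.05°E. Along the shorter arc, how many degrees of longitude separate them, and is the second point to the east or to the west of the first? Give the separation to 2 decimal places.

Raw difference: 31.05 − -86.05 = 117.1°.
Normalise into (−180°, 180°]: 117.1° stays 117.1°.
Positive ⇒ the second point lies to the east; separation 117.10°.

117.10° east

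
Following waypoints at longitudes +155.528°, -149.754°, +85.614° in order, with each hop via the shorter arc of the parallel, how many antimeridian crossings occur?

Leg 1: +155.528° → -149.754°, shortest Δλ = 54.718° (east) — crosses 180°.
Leg 2: -149.754° → +85.614°, shortest Δλ = -124.632° (west) — crosses 180°.
Total crossings: 2.

2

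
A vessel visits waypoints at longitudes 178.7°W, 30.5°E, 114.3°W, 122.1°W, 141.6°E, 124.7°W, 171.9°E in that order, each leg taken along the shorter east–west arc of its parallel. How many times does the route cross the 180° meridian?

4

Leg 1: -178.7° → +30.5°, shortest Δλ = -150.8° (west) — crosses 180°.
Leg 2: +30.5° → -114.3°, shortest Δλ = -144.8° (west) — does not cross 180°.
Leg 3: -114.3° → -122.1°, shortest Δλ = -7.8° (west) — does not cross 180°.
Leg 4: -122.1° → +141.6°, shortest Δλ = -96.3° (west) — crosses 180°.
Leg 5: +141.6° → -124.7°, shortest Δλ = 93.7° (east) — crosses 180°.
Leg 6: -124.7° → +171.9°, shortest Δλ = -63.4° (west) — crosses 180°.
Total crossings: 4.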